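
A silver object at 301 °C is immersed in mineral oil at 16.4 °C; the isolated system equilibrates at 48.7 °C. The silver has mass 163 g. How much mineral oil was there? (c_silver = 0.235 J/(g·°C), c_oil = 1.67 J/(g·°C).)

Heat lost by the silver = heat gained by the oil:
163×0.235×(301 − 48.7) = m×1.67×(48.7 − 16.4)
53.94 m = 9664.4  ⇒  m ≈ 179.2 g

m ≈ 179 g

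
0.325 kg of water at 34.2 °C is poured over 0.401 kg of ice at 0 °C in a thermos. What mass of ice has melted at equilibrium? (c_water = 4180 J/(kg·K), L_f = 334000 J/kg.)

Heat available from the water dropping to 0 °C: 0.325·4180·34.2 = 46461 J.
Fully melting the ice requires m_ice L_f = 0.401·334000 = 133934 J.
46461 J < 133934 J, so only part of the ice melts and the system sits at 0 °C.
Mass melted = 46461/334000 ≈ 0.1391 kg.

m_melted ≈ 0.139 kg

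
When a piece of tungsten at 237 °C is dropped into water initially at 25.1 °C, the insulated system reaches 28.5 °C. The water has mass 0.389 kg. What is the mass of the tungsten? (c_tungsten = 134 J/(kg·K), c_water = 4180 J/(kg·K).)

m ≈ 0.198 kg

|Q_tungsten| = |Q_water|:
m·134·(237 − 28.5) = 0.389·4180·(28.5 − 25.1)
27939 m = 5528.5  ⇒  m ≈ 0.1979 kg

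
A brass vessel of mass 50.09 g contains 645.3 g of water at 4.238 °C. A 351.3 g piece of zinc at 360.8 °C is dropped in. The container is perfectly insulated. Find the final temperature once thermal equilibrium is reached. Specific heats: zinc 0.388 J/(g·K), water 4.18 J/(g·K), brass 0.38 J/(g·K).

T_f ≈ 21.3 °C

Conservation of energy gives ΣQ = 0:
351.3*0.388*(T − 360.8) + 645.3*4.18*(T − 4.238) + 50.09*0.38*(T − 4.238) = 0
136.3(T − 360.8) + 2697.4(T − 4.238) + 19.03(T − 4.238) = 0
2852.7 T = 60691
T = 60691/2852.7 ≈ 21.27 °C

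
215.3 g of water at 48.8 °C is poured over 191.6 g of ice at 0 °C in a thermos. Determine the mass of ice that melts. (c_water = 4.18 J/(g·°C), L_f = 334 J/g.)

Heat available from the water dropping to 0 °C: 215.3×4.18×48.8 = 43918 J.
Fully melting the ice requires m_ice L_f = 191.6×334 = 63994 J.
Since 43918 < 63994 J, not all the ice melts; equilibrium is at 0 °C.
m_melted×334 = 43918  ⇒  m_melted ≈ 131.5 g.

m_melted ≈ 131 g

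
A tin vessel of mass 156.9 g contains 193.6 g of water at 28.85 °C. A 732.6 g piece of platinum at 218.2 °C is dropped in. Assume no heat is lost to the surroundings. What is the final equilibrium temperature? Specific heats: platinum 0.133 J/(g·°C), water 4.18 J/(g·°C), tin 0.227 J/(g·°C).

Heat gained plus heat lost sum to zero:
732.6×0.133×(T − 218.2) + 193.6×4.18×(T − 28.85) + 156.9×0.227×(T − 28.85) = 0
942.3 T = 45635
T ≈ 48.43 °C

T_f ≈ 48.4 °C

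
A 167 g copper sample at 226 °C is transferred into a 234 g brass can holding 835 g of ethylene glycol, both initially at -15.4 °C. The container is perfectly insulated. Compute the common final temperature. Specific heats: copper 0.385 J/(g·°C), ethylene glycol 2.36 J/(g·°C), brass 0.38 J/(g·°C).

T_f ≈ -8.1 °C

With ΣQ=0 the equilibrium temperature is the m·c-weighted mean:
T_f = (64.3·226 + 1970.6·(-15.4) + 88.92·(-15.4)) / (64.3 + 1970.6 + 88.92)
    = -17186 / 2123.8 ≈ -8.09 °C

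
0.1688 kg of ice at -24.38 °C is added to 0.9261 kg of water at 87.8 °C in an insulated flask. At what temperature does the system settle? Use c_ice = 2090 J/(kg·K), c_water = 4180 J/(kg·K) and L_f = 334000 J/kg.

Energy conservation, ΣQ = 0:
warm ice to 0 °C: 0.1688·2090·(0 − (-24.38)) = 8601.1
  fusion: m_ice L_f = 0.1688·334000 = 56379
  warm the meltwater: 705.58 T
  water cools: 0.9261·4180·(T − 87.8) = 3871.1(T − 87.8)
4576.7 T = 339882 − 64980 = 274902
T ≈ 60.07 °C (positive, so assuming full melt was valid).

T_f ≈ 60.1 °C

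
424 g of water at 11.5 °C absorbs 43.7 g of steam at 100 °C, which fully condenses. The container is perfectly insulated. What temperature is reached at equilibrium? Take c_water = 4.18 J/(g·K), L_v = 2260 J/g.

T_f ≈ 70.3 °C

Sum of m c ΔT and latent-heat terms is zero:
latent heat released on condensation: 43.7×2260 = 98762; condensed water 100 °C→T: 182.67(T − 100); water warms: 424×4.18×(T − 11.5) = 1772.3(T − 11.5)
1955 T = 98762 + 18267 + 20382 = 137410
T ≈ 70.29 °C, under the boiling point, so the assumption holds.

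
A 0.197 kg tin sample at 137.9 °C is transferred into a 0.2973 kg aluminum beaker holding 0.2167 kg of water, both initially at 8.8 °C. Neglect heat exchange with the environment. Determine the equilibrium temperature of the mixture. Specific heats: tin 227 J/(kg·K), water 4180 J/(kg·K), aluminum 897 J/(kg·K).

T_f ≈ 13.5 °C

Conservation of energy gives ΣQ = 0:
0.197*227*(T − 137.9) + 0.2167*4180*(T − 8.8) + 0.2973*897*(T − 8.8) = 0
44.72(T − 137.9) + 905.81(T − 8.8) + 266.68(T − 8.8) = 0
1217.2 T = 16485
T = 16485/1217.2 ≈ 13.54 °C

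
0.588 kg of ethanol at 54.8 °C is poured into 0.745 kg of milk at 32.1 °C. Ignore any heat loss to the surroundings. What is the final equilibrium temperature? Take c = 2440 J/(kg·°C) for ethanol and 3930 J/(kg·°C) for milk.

T_f ≈ 39.6 °C

Taking heat into each body as positive, Σ m c ΔT = 0:
0.588×2440×(T − 54.8) + 0.745×3930×(T − 32.1) = 0
1434.7(T − 54.8) + 2927.8(T − 32.1) = 0
(1434.7 + 2927.8) T = 1434.7×54.8 + 2927.8×32.1
T = 172607 / 4362.6 = 39.6 °C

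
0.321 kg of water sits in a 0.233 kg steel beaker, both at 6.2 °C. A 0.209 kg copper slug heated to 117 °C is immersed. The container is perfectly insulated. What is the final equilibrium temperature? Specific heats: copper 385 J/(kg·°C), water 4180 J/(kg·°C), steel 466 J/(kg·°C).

T_f ≈ 12.0 °C

Setting the total heat transfer to zero:
0.209·385·(T − 117) + 0.321·4180·(T − 6.2) + 0.233·466·(T − 6.2) = 0
1530.8 T = 18407
T = 18407/1530.8 ≈ 12.02 °C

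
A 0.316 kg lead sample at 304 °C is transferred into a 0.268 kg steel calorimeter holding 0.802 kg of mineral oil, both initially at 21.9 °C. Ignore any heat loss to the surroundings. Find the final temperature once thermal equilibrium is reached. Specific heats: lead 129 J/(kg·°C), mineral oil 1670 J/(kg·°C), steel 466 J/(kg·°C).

T_f ≈ 29.5 °C

Conservation of energy gives ΣQ = 0:
0.316×129×(T − 304) + 0.802×1670×(T − 21.9) + 0.268×466×(T − 21.9) = 0
1505 T = 44459
T = 44459 / 1505 = 29.5 °C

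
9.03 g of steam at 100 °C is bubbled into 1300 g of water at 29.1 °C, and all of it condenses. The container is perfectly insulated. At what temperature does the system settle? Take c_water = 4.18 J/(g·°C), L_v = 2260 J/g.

Energy balance with sensible and latent terms:
steam→water at 100 °C releases m L_v = 9.03×2260 = 20408
  condensed water 100 °C→T: 37.75(T − 100)
  water warms: 1300×4.18×(T − 29.1) = 5434(T − 29.1)
5471.7 T = 20408 + 3774.5 + 158129 = 182312
T ≈ 33.32 °C (< 100 °C, so full condensation is consistent).

T_f ≈ 33.3 °C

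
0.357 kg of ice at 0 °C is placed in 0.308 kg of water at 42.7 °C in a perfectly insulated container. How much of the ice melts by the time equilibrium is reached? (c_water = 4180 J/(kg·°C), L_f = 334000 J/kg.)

Water can give up m c ΔT = 0.308×4180×42.7 = 54974 J before reaching 0 °C.
To melt every bit of ice: 0.357×334000 = 119238 J.
Since 54974 < 119238 J, not all the ice melts; equilibrium is at 0 °C.
m_melted×334000 = 54974  ⇒  m_melted ≈ 0.1646 kg.

m_melted ≈ 0.165 kg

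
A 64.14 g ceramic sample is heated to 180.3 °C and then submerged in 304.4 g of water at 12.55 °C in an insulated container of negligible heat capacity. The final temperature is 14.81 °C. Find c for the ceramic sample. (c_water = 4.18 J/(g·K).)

Heat lost by the ceramic sample = heat gained by the water:
64.14×c×(180.3 − 14.81) = 304.4×4.18×(14.81 − 12.55)
10615 c = 2875.6  ⇒  c ≈ 0.2709 J/(g·K)

c ≈ 0.271 J/(g·K)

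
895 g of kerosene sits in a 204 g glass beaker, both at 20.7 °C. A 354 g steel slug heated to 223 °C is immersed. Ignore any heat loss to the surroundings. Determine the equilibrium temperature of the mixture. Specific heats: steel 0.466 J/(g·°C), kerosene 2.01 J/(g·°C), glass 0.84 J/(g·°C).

Conservation of energy gives ΣQ = 0:
354·0.466·(T − 223) + 895·2.01·(T − 20.7) + 204·0.84·(T − 20.7) = 0
164.96(T − 223) + 1798.9(T − 20.7) + 171.36(T − 20.7) = 0
(164.96 + 1798.9 + 171.36) T = 164.96·223 + 1798.9·20.7 + 171.36·20.7
T = 77572 / 2135.3 = 36.3 °C

T_f ≈ 36.3 °C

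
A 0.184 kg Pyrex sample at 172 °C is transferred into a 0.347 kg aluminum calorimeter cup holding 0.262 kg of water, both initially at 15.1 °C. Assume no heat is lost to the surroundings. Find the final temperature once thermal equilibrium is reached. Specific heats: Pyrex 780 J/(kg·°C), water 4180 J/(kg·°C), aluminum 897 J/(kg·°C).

T_f ≈ 29.6 °C

Heat gained plus heat lost sum to zero:
0.184*780*(T − 172) + 0.262*4180*(T − 15.1) + 0.347*897*(T − 15.1) = 0
1549.9 T = 45922
T = 45922 / 1549.9 = 29.6 °C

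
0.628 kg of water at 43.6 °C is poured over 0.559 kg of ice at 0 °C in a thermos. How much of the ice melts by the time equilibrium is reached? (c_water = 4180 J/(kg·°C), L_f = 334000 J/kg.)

Water can give up m c ΔT = 0.628·4180·43.6 = 114452 J before reaching 0 °C.
Melting all 0.559 kg of ice would need 0.559·334000 = 186706 J.
That's not enough to melt it all — equilibrium is at 0 °C with ice remaining.
m_melted·334000 = 114452  ⇒  m_melted ≈ 0.3427 kg.

m_melted ≈ 0.343 kg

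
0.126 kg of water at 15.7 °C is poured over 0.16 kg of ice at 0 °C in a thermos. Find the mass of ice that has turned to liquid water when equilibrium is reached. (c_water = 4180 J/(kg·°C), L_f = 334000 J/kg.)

m_melted ≈ 0.0248 kg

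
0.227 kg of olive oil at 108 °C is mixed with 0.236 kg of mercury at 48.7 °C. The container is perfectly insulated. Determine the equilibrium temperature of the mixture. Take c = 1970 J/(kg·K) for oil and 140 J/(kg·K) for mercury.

|Q_oil| = |Q_mercury|:
0.227·1970·(108 − T) = 0.236·140·(T − 48.7)
447.19(108 − T) = 33.04(T − 48.7)
480.23 T = 49906  ⇒  T ≈ 103.92 °C

T_f ≈ 103.9 °C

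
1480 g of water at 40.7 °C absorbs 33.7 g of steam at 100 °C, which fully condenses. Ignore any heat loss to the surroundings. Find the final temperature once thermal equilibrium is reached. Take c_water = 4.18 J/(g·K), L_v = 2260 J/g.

T_f ≈ 54.1 °C

Let T be the final temperature. ΣQ_i = 0:
steam→water at 100 °C releases m L_v = 33.7·2260 = 76162; condensate cools 100→T: 33.7·4.18·(T − 100) = 140.87(T − 100); water warms: 1480·4.18·(T − 40.7) = 6186.4(T − 40.7)
6327.3 T = 76162 + 14087 + 251786 = 342035
T ≈ 54.06 °C — below 100 °C, confirming all the steam condensed.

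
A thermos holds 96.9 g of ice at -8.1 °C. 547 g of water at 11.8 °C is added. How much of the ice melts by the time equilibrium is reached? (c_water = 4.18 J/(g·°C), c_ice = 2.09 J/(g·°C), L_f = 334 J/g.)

Water can give up m c ΔT = 547·4.18·11.8 = 26980 J before reaching 0 °C.
Warming the ice to 0 °C takes 96.9·2.09·8.1 = 1640.4 J, leaving 25340 J for melting.
To melt every bit of ice: 96.9·334 = 32365 J.
Since 25340 < 32365 J, not all the ice melts; equilibrium is at 0 °C.
m_melt = 25340 / L_f = 75.87 g.

m_melted ≈ 75.9 g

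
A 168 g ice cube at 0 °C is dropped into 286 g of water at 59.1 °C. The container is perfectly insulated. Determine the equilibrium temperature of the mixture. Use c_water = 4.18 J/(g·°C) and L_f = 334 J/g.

T_f ≈ 7.7 °C

Let T be the final temperature. ΣQ_i = 0:
melt ice: 168×334 = 56112; warm the meltwater: 702.24 T; water cools: 286×4.18×(T − 59.1) = 1195.5(T − 59.1)
1897.7 T = 70653 − 56112 = 14541
T ≈ 7.66 °C (positive, so assuming full melt was valid).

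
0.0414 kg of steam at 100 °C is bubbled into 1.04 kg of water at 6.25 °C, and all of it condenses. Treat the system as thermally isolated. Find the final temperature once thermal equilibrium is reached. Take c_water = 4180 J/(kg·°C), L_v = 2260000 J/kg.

Net heat exchanged in the isolated system is zero:
latent heat released on condensation: 0.0414·2260000 = 93564
  condensate cools 100→T: 0.0414·4180·(T − 100) = 173.05(T − 100)
  water warms: 1.04·4180·(T − 6.25) = 4347.2(T − 6.25)
4520.3 T = 93564 + 17305 + 27170 = 138039
T ≈ 30.54 °C (< 100 °C, so full condensation is consistent).

T_f ≈ 30.5 °C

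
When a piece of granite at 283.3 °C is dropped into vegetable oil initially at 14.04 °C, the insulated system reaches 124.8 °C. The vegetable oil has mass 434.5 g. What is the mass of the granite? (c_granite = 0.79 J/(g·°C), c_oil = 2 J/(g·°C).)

m ≈ 769 g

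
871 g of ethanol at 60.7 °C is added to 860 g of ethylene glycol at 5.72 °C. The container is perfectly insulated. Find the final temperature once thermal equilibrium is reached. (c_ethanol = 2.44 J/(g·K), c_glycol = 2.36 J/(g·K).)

Let T be the final temperature. ΣQ_i = 0:
871·2.44·(T − 60.7) + 860·2.36·(T − 5.72) = 0
2125.2(T − 60.7) + 2029.6(T − 5.72) = 0
(2125.2 + 2029.6) T = 2125.2·60.7 + 2029.6·5.72
T = 140611 / 4154.8 = 33.8 °C

T_f ≈ 33.8 °C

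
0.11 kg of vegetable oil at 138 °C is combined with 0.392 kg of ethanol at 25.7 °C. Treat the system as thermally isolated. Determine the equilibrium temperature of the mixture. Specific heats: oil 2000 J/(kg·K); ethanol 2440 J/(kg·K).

Let T be the final temperature. ΣQ_i = 0:
0.11·2000·(T − 138) + 0.392·2440·(T − 25.7) = 0
(220 + 956.48) T = 220·138 + 956.48·25.7
T = 54942/1176.5 ≈ 46.70 °C

T_f ≈ 46.7 °C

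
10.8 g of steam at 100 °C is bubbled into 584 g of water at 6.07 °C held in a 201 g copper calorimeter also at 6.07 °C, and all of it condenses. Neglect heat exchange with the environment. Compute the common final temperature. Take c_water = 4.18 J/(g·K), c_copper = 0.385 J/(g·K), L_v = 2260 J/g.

T_f ≈ 17.2 °C

Sum of m c ΔT and latent-heat terms is zero:
condense steam: −10.8×2260 = −24408
  condensate cools 100→T: 10.8×4.18×(T − 100) = 45.14(T − 100)
  original water: 2441.1(T − 6.07)
  copper cup: 201×0.385×(T − 6.07) = 77.39(T − 6.07)
2563.6 T = 24408 + 4514.4 + 15287 = 44210
T ≈ 17.24 °C — below 100 °C, confirming all the steam condensed.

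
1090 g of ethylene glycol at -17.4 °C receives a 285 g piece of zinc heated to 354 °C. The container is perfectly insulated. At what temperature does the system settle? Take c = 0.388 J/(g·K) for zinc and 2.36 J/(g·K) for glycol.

|Q_zinc| = |Q_glycol|:
285·0.388·(354 − T) = 1090·2.36·(T − (-17.4))
110.58(354 − T) = 2572.4(T − (-17.4))
2683 T = -5614.4  ⇒  T ≈ -2.09 °C

T_f ≈ -2.1 °C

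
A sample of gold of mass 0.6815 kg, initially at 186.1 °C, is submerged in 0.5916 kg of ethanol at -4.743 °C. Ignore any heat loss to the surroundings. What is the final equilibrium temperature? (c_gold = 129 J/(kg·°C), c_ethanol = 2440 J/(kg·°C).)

T_f ≈ 6.2 °C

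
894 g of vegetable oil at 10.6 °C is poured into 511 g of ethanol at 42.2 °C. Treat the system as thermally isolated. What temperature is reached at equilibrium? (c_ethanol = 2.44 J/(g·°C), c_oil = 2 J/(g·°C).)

T_f ≈ 23.6 °C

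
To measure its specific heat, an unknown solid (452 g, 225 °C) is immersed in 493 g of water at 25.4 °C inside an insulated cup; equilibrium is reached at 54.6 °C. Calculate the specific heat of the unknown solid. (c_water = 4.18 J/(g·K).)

Energy conservation, ΣQ = 0:
452·c·(54.6 − 225) + 493·4.18·(54.6 − 25.4) = 0
-77021 c = -60174
c = -60174/-77021 ≈ 0.7813 J/(g·K)

c ≈ 0.781 J/(g·K)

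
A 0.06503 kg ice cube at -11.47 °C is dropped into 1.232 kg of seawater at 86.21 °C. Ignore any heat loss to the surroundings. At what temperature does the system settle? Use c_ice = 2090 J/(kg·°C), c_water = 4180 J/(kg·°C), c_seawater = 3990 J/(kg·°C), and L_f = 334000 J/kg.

Let T be the final temperature. ΣQ_i = 0:
warm ice to 0 °C: 0.06503·2090·(0 − (-11.47)) = 1558.9; latent heat to melt: 0.06503·334000 = 21720; meltwater 0→T: 0.06503·4180·T = 271.83 T; seawater: 4915.7(T − 86.21)
5187.5 T = 423781 − 23279 = 400502
T ≈ 77.21 °C — above 0 °C, consistent with complete melting.

T_f ≈ 77.2 °C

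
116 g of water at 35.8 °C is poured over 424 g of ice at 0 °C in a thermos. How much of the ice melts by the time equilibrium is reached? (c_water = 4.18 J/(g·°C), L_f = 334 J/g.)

m_melted ≈ 52 g

Cooling the water to 0 °C releases 116·4.18·35.8 = 17359 J.
To melt every bit of ice: 424·334 = 141616 J.
Since 17359 < 141616 J, not all the ice melts; equilibrium is at 0 °C.
Mass melted = 17359/334 ≈ 51.97 g.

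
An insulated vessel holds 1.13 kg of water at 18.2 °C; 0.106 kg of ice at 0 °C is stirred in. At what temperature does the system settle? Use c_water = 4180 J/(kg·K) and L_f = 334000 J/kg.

T_f ≈ 9.8 °C

Energy conservation, ΣQ = 0:
fusion: m_ice L_f = 0.106·334000 = 35404; meltwater 0→T: 0.106·4180·T = 443.08 T; water cools: 1.13·4180·(T − 18.2) = 4723.4(T − 18.2)
5166.5 T = 85966 − 35404 = 50562
T ≈ 9.79 °C — above 0 °C, consistent with complete melting.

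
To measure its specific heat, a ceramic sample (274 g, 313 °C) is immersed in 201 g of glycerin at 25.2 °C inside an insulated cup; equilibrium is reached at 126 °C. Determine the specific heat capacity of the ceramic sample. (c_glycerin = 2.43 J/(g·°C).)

c ≈ 0.961 J/(g·°C)

Heat gained plus heat lost sum to zero:
274×c×(126 − 313) + 201×2.43×(126 − 25.2) = 0
-51238 c = -49234
c = -49234/-51238 ≈ 0.9609 J/(g·°C)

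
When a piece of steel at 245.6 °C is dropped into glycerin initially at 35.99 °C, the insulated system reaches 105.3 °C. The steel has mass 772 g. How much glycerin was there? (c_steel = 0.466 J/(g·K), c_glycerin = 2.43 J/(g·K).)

Taking heat into each body as positive, Σ m c ΔT = 0:
772×0.466×(105.3 − 245.6) + m×2.43×(105.3 − 35.99) = 0
168.42 m = 50473
m = 50473/168.42 ≈ 299.7 g

m ≈ 300 g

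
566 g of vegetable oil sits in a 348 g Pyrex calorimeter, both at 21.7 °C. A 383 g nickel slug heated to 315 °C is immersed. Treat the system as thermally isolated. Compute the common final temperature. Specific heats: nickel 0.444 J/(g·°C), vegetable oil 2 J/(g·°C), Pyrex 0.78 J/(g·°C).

Let T be the final temperature. ΣQ_i = 0:
383*0.444*(T − 315) + 566*2*(T − 21.7) + 348*0.78*(T − 21.7) = 0
170.05(T − 315) + 1132(T − 21.7) + 271.44(T − 21.7) = 0
1573.5 T = 84021
T = 84021/1573.5 ≈ 53.40 °C

T_f ≈ 53.4 °C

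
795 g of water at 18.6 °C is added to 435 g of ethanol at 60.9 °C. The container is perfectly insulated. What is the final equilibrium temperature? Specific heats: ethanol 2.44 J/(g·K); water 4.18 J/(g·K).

T_f ≈ 28.8 °C

Heat lost by the ethanol equals heat gained by the water:
435·2.44·(60.9 − T) = 795·4.18·(T − 18.6)
1061.4(60.9 − T) = 3323.1(T − 18.6)
4384.5 T = 126449  ⇒  T ≈ 28.84 °C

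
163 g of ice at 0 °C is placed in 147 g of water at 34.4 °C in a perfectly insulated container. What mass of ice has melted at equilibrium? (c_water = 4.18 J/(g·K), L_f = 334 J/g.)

Heat available from the water dropping to 0 °C: 147×4.18×34.4 = 21137 J.
To melt every bit of ice: 163×334 = 54442 J.
21137 J < 54442 J, so only part of the ice melts and the system sits at 0 °C.
m_melt = 21137 / L_f = 63.29 g.

m_melted ≈ 63.3 g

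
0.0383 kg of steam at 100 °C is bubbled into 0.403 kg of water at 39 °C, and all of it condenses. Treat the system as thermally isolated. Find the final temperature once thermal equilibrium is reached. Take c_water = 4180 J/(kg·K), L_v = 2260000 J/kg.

Taking heat into each body as positive, Σ m c ΔT = 0:
steam→water at 100 °C releases m L_v = 0.0383·2260000 = 86558; condensate cools 100→T: 0.0383·4180·(T − 100) = 160.09(T − 100); water warms: 0.403·4180·(T − 39) = 1684.5(T − 39)
1844.6 T = 86558 + 16009 + 65697 = 168264
T ≈ 91.22 °C (< 100 °C, so full condensation is consistent).

T_f ≈ 91.2 °C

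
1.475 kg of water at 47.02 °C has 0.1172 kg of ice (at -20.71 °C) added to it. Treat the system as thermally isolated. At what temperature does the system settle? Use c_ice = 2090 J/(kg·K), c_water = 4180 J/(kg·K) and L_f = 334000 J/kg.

T_f ≈ 36.9 °C

Setting the total heat transfer to zero:
warm ice to 0 °C: 0.1172·2090·(0 − (-20.71)) = 5072.9
  melt ice: 0.1172·334000 = 39145
  meltwater 0→T: 0.1172·4180·T = 489.9 T
  water: 6165.5(T − 47.02)
6655.4 T = 289902 − 44218 = 245684
T ≈ 36.92 °C (positive, so assuming full melt was valid).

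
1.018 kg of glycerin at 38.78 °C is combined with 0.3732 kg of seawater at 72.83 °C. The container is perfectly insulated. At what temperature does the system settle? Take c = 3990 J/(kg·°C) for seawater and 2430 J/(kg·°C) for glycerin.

Set heat shed by the hot body equal to heat absorbed by the cold body:
0.3732·3990·(72.83 − T) = 1.018·2430·(T − 38.78)
1489.1(72.83 − T) = 2473.7(T − 38.78)
3962.8 T = 204380  ⇒  T ≈ 51.57 °C

T_f ≈ 51.6 °C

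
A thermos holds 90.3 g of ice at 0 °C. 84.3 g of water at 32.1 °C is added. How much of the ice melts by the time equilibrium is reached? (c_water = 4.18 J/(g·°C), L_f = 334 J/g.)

m_melted ≈ 33.9 g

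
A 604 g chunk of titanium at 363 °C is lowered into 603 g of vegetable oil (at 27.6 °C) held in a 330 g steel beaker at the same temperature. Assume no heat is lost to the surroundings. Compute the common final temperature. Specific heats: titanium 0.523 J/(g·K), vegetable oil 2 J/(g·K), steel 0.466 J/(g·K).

T_f ≈ 90.8 °C

Net heat exchanged in the isolated system is zero:
604×0.523×(T − 363) + 603×2×(T − 27.6) + 330×0.466×(T − 27.6) = 0
315.89(T − 363) + 1206(T − 27.6) + 153.78(T − 27.6) = 0
(315.89 + 1206 + 153.78) T = 315.89×363 + 1206×27.6 + 153.78×27.6
T = 152199/1675.7 ≈ 90.83 °C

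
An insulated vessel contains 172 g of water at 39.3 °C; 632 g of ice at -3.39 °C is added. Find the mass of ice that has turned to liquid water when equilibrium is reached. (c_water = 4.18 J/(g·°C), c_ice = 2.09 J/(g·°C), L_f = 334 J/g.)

m_melted ≈ 71.2 g

Water can give up m c ΔT = 172×4.18×39.3 = 28255 J before reaching 0 °C.
Warming the ice to 0 °C takes 632×2.09×3.39 = 4477.8 J, leaving 23777 J for melting.
Melting all 632 g of ice would need 632×334 = 211088 J.
Since 23777 < 211088 J, not all the ice melts; equilibrium is at 0 °C.
m_melted×334 = 23777  ⇒  m_melted ≈ 71.19 g.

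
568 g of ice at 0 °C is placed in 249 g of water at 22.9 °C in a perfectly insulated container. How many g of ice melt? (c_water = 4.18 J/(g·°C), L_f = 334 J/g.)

m_melted ≈ 71.4 g

Heat available from the water dropping to 0 °C: 249·4.18·22.9 = 23835 J.
To melt every bit of ice: 568·334 = 189712 J.
Since 23835 < 189712 J, not all the ice melts; equilibrium is at 0 °C.
m_melted·334 = 23835  ⇒  m_melted ≈ 71.36 g.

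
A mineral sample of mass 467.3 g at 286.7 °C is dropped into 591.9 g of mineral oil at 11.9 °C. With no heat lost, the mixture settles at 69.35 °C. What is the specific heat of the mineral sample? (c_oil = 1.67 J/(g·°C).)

c ≈ 0.559 J/(g·°C)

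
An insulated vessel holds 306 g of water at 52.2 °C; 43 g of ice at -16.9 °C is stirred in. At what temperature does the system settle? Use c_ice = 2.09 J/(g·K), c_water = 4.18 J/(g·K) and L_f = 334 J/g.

T_f ≈ 34.9 °C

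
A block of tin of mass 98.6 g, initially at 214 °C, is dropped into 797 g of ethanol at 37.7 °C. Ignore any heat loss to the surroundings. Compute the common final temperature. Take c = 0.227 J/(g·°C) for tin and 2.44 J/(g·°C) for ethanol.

T_f ≈ 39.7 °C

With ΣQ=0 the equilibrium temperature is the m·c-weighted mean:
T_f = (22.38·214 + 1944.7·37.7) / (22.38 + 1944.7)
    = 78104 / 1967.1 ≈ 39.71 °C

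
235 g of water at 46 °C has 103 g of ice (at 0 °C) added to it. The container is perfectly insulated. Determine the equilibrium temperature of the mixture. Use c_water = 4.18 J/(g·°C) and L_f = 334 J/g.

Conservation of energy gives ΣQ = 0:
fusion: m_ice L_f = 103·334 = 34402
  meltwater 0→T: 103·4.18·T = 430.54 T
  water: 982.3(T − 46)
1412.8 T = 45186 − 34402 = 10784
T ≈ 7.63 °C. Since T > 0 °C, the all-ice-melts assumption holds.

T_f ≈ 7.6 °C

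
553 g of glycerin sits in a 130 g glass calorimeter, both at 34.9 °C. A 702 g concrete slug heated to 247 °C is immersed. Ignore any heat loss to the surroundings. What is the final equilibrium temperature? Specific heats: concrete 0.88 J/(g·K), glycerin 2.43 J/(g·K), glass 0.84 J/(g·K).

Conservation of energy gives ΣQ = 0:
702·0.88·(T − 247) + 553·2.43·(T − 34.9) + 130·0.84·(T − 34.9) = 0
617.76(T − 247) + 1343.8(T − 34.9) + 109.2(T − 34.9) = 0
(617.76 + 1343.8 + 109.2) T = 617.76·247 + 1343.8·34.9 + 109.2·34.9
T ≈ 98.18 °C

T_f ≈ 98.2 °C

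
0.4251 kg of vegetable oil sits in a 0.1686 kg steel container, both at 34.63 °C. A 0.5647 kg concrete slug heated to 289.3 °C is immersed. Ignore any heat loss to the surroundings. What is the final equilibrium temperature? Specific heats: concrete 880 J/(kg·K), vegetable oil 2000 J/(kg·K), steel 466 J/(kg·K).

Heat gained plus heat lost sum to zero:
0.5647·880·(T − 289.3) + 0.4251·2000·(T − 34.63) + 0.1686·466·(T − 34.63) = 0
496.94(T − 289.3) + 850.2(T − 34.63) + 78.57(T − 34.63) = 0
1425.7 T = 175927
T = 175927 / 1425.7 = 123 °C

T_f ≈ 123.4 °C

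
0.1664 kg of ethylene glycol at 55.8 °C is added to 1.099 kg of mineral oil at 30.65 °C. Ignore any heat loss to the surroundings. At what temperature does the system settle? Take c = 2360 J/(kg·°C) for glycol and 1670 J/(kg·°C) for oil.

T_f ≈ 35.1 °C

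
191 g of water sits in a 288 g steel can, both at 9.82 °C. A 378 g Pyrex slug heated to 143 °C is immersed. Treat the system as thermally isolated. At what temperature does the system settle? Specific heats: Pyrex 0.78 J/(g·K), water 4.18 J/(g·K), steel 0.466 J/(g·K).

With ΣQ=0 the equilibrium temperature is the m·c-weighted mean:
T_f = (294.84*143 + 798.38*9.82 + 134.21*9.82) / (294.84 + 798.38 + 134.21)
    = 51320 / 1227.4 ≈ 41.81 °C

T_f ≈ 41.8 °C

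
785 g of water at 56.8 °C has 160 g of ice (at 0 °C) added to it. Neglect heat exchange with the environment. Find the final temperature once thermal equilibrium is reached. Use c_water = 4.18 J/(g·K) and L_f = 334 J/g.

T_f ≈ 33.7 °C

Let T be the final temperature. ΣQ_i = 0:
latent heat to melt: 160·334 = 53440; meltwater 0→T: 160·4.18·T = 668.8 T; water: 3281.3(T − 56.8)
3950.1 T = 186378 − 53440 = 132938
T ≈ 33.65 °C (positive, so assuming full melt was valid).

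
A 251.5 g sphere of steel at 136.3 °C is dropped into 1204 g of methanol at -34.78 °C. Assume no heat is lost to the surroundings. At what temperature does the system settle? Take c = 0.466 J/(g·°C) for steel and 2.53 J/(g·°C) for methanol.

Setting the total heat transfer to zero:
251.5·0.466·(T − 136.3) + 1204·2.53·(T − (-34.78)) = 0
117.2(T − 136.3) + 3046.1(T − (-34.78)) = 0
(117.2 + 3046.1) T = 117.2·136.3 + 3046.1·(-34.78)
T ≈ -28.44 °C

T_f ≈ -28.4 °C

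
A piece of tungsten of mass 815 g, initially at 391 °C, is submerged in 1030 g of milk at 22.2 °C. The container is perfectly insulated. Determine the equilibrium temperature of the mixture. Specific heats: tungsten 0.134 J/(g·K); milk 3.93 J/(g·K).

T_f is the heat-capacity-weighted average of the initial temperatures:
T_f = (109.21×391 + 4047.9×22.2) / (109.21 + 4047.9)
    = 132564 / 4157.1 ≈ 31.89 °C

T_f ≈ 31.9 °C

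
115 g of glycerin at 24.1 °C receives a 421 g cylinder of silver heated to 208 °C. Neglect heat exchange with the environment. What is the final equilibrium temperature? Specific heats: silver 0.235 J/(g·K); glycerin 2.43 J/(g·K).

T_f ≈ 72.2 °C

Setting the total heat transfer to zero:
421·0.235·(T − 208) + 115·2.43·(T − 24.1) = 0
98.93(T − 208) + 279.45(T − 24.1) = 0
(98.93 + 279.45) T = 98.93·208 + 279.45·24.1
T ≈ 72.18 °C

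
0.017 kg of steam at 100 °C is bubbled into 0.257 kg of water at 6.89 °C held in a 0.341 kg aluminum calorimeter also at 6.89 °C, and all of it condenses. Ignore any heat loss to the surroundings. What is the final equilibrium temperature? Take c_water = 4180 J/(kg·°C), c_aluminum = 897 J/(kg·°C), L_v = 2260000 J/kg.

T_f ≈ 37.9 °C

Energy balance with sensible and latent terms:
condense steam: −0.017·2260000 = −38420; condensate cools 100→T: 0.017·4180·(T − 100) = 71.06(T − 100); water warms: 0.257·4180·(T − 6.89) = 1074.3(T − 6.89); aluminum cup: 0.341·897·(T − 6.89) = 305.88(T − 6.89)
1451.2 T = 38420 + 7106 + 9509.1 = 55035
T ≈ 37.92 °C — below 100 °C, confirming all the steam condensed.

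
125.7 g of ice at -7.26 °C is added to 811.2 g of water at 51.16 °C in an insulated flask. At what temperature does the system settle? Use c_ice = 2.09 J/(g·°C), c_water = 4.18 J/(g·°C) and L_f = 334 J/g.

Net heat exchanged in the isolated system is zero:
ice -7.26→0 °C: 125.7×2.09×7.26 = 1907.3; melt ice: 125.7×334 = 41984; warm the meltwater: 525.43 T; water: 3390.8(T − 51.16)
3916.2 T = 173474 − 43891 = 129583
T ≈ 33.09 °C (positive, so assuming full melt was valid).

T_f ≈ 33.1 °C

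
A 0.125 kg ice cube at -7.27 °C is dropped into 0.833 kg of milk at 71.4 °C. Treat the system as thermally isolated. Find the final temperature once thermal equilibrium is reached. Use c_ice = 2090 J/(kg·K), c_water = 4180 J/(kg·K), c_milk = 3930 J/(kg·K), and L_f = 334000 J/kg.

Conservation of energy gives ΣQ = 0:
warm ice to 0 °C: 0.125·2090·(0 − (-7.27)) = 1899.3; fusion: m_ice L_f = 0.125·334000 = 41750; warm the meltwater: 522.5 T; milk cools: 0.833·3930·(T − 71.4) = 3273.7(T − 71.4)
3796.2 T = 233741 − 43649 = 190092
T ≈ 50.07 °C. Since T > 0 °C, the all-ice-melts assumption holds.

T_f ≈ 50.1 °C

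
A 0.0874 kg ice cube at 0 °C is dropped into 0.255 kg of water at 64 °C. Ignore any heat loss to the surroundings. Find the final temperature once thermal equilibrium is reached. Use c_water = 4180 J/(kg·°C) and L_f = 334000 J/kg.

T_f ≈ 27.3 °C

Energy conservation, ΣQ = 0:
fusion: m_ice L_f = 0.0874×334000 = 29192; warm the meltwater: 365.33 T; water: 1065.9(T − 64)
1431.2 T = 68218 − 29192 = 39026
T ≈ 27.27 °C (positive, so assuming full melt was valid).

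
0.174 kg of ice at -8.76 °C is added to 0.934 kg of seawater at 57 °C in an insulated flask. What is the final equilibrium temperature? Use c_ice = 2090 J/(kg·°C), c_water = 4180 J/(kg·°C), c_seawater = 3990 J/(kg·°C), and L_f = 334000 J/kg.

Taking heat into each body as positive, Σ m c ΔT = 0:
warm ice to 0 °C: 0.174×2090×(0 − (-8.76)) = 3185.7
  melt ice: 0.174×334000 = 58116
  warm the meltwater: 727.32 T
  seawater cools: 0.934×3990×(T − 57) = 3726.7(T − 57)
4454 T = 212420 − 61302 = 151118
T ≈ 33.93 °C. Since T > 0 °C, the all-ice-melts assumption holds.

T_f ≈ 33.9 °C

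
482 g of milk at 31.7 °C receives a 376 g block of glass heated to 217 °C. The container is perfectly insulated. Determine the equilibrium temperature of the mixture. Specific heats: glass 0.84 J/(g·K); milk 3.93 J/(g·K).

T_f ≈ 58.2 °C

T_f is the heat-capacity-weighted average of the initial temperatures:
T_f = (315.84*217 + 1894.3*31.7) / (315.84 + 1894.3)
    = 128585 / 2210.1 ≈ 58.18 °C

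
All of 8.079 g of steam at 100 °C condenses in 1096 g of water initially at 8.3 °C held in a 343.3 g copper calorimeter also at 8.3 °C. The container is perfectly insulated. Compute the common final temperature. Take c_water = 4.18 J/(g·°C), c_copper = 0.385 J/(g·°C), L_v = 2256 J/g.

T_f ≈ 12.8 °C

Heat gained plus heat lost sum to zero:
condense steam: −8.079×2256 = −18226; condensate cools 100→T: 8.079×4.18×(T − 100) = 33.77(T − 100); water warms: 1096×4.18×(T − 8.3) = 4581.3(T − 8.3); cup: 132.17(T − 8.3)
4747.2 T = 18226 + 3377 + 39122 = 60725
T ≈ 12.79 °C (< 100 °C, so full condensation is consistent).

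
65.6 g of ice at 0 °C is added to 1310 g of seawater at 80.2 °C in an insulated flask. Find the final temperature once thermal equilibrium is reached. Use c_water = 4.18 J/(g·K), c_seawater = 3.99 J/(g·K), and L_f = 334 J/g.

T_f ≈ 72.2 °C

Taking heat into each body as positive, Σ m c ΔT = 0:
fusion: m_ice L_f = 65.6×334 = 21910
  warm the meltwater: 274.21 T
  seawater cools: 1310×3.99×(T − 80.2) = 5226.9(T − 80.2)
5501.1 T = 419197 − 21910 = 397287
T ≈ 72.22 °C (positive, so assuming full melt was valid).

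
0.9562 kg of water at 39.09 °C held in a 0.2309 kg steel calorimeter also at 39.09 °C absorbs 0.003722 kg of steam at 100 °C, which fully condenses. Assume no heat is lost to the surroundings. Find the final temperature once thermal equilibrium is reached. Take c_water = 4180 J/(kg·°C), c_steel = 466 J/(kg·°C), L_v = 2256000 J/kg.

T_f ≈ 41.4 °C

Energy conservation, ΣQ = 0:
latent heat released on condensation: 0.003722·2256000 = 8396.8; condensate cools 100→T: 0.003722·4180·(T − 100) = 15.56(T − 100); water warms: 0.9562·4180·(T − 39.09) = 3996.9(T − 39.09); steel cup: 0.2309·466·(T − 39.09) = 107.6(T − 39.09)
4120.1 T = 8396.8 + 1555.8 + 160446 = 170398
T ≈ 41.36 °C — below 100 °C, confirming all the steam condensed.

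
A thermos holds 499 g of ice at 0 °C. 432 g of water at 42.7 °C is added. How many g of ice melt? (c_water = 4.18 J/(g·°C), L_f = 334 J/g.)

Water can give up m c ΔT = 432×4.18×42.7 = 77106 J before reaching 0 °C.
Fully melting the ice requires m_ice L_f = 499×334 = 166666 J.
77106 J < 166666 J, so only part of the ice melts and the system sits at 0 °C.
Mass melted = 77106/334 ≈ 230.9 g.

m_melted ≈ 231 g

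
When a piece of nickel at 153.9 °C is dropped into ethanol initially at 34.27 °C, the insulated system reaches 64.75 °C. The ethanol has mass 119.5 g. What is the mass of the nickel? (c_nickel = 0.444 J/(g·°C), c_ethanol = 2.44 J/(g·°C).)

Setting the total heat transfer to zero:
m×0.444×(64.75 − 153.9) + 119.5×2.44×(64.75 − 34.27) = 0
-39.58 m = -8887.4
m = -8887.4/-39.58 ≈ 224.5 g

m ≈ 225 g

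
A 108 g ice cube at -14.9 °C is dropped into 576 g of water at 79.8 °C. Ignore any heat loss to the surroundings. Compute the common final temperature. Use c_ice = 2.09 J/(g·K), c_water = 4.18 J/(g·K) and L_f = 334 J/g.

Sum of m c ΔT and latent-heat terms is zero:
ice -14.9→0 °C: 108×2.09×14.9 = 3363.2; melt ice: 108×334 = 36072; meltwater 0→T: 108×4.18×T = 451.44 T; water cools: 576×4.18×(T − 79.8) = 2407.7(T − 79.8)
2859.1 T = 192133 − 39435 = 152698
T ≈ 53.41 °C — above 0 °C, consistent with complete melting.

T_f ≈ 53.4 °C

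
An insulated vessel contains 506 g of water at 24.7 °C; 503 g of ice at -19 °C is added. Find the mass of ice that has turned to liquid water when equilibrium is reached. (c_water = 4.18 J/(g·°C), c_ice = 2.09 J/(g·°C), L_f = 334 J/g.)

m_melted ≈ 96.6 g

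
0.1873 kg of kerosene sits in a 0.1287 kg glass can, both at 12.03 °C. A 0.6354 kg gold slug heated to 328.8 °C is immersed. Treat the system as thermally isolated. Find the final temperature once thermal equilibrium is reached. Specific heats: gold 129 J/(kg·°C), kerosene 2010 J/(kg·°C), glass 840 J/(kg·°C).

T_f = Σ m_i c_i T_i / Σ m_i c_i:
T_f = (81.97·328.8 + 376.47·12.03 + 108.11·12.03) / (81.97 + 376.47 + 108.11)
    = 32780 / 566.55 ≈ 57.86 °C

T_f ≈ 57.9 °C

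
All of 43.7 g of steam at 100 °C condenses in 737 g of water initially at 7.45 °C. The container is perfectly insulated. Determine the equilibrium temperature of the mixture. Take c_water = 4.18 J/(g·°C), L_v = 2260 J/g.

T_f ≈ 42.9 °C

Let T be the final temperature. ΣQ_i = 0:
steam→water at 100 °C releases m L_v = 43.7×2260 = 98762; condensed water 100 °C→T: 182.67(T − 100); original water: 3080.7(T − 7.45)
3263.3 T = 98762 + 18267 + 22951 = 139980
T ≈ 42.89 °C (< 100 °C, so full condensation is consistent).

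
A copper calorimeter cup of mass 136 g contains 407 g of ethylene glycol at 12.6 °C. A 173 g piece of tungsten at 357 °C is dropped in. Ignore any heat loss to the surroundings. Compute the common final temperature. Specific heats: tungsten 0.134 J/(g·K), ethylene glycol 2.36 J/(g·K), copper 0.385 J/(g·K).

T_f ≈ 20.3 °C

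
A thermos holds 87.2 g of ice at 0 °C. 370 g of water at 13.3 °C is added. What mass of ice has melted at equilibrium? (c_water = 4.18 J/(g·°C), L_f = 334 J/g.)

Heat available from the water dropping to 0 °C: 370·4.18·13.3 = 20570 J.
To melt every bit of ice: 87.2·334 = 29125 J.
That's not enough to melt it all — equilibrium is at 0 °C with ice remaining.
m_melted·334 = 20570  ⇒  m_melted ≈ 61.59 g.

m_melted ≈ 61.6 g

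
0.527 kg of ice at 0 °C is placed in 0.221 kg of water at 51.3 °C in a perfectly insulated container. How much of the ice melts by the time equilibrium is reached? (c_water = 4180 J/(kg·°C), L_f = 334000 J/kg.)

m_melted ≈ 0.142 kg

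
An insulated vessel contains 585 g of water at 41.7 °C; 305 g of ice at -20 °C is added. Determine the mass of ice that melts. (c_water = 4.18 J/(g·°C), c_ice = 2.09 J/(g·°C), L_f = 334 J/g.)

Water can give up m c ΔT = 585·4.18·41.7 = 101969 J before reaching 0 °C.
Warming the ice to 0 °C takes 305·2.09·20 = 12749 J, leaving 89220 J for melting.
Fully melting the ice requires m_ice L_f = 305·334 = 101870 J.
Since 89220 < 101870 J, not all the ice melts; equilibrium is at 0 °C.
m_melt = 89220 / L_f = 267.1 g.

m_melted ≈ 267 g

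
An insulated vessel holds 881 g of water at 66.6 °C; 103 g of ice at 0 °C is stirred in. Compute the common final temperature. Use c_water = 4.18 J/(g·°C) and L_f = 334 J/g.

Energy conservation, ΣQ = 0:
melt ice: 103·334 = 34402; meltwater 0→T: 103·4.18·T = 430.54 T; water: 3682.6(T − 66.6)
4113.1 T = 245260 − 34402 = 210858
T ≈ 51.26 °C (positive, so assuming full melt was valid).

T_f ≈ 51.3 °C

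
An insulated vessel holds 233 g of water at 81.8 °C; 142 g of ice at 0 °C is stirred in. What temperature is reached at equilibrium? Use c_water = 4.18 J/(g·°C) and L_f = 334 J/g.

Heat gained plus heat lost sum to zero:
fusion: m_ice L_f = 142×334 = 47428
  meltwater 0→T: 142×4.18×T = 593.56 T
  water: 973.94(T − 81.8)
1567.5 T = 79668 − 47428 = 32240
T ≈ 20.57 °C. Since T > 0 °C, the all-ice-melts assumption holds.

T_f ≈ 20.6 °C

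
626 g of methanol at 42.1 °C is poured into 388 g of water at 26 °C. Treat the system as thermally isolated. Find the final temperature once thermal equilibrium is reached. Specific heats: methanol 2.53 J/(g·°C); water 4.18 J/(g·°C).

T_f ≈ 34.0 °C

Heat lost by the methanol equals heat gained by the water:
626×2.53×(42.1 − T) = 388×4.18×(T − 26)
1583.8(42.1 − T) = 1621.8(T − 26)
3205.6 T = 108845  ⇒  T ≈ 33.95 °C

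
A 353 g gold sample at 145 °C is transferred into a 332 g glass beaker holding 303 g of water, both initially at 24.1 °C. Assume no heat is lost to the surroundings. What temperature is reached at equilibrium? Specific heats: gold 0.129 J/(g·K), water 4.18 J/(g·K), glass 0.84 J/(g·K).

T_f ≈ 27.6 °C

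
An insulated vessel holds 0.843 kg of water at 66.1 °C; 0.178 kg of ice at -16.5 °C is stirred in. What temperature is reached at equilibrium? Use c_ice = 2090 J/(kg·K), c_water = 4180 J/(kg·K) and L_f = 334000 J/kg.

T_f ≈ 39.2 °C

Energy balance with sensible and latent terms:
ice -16.5→0 °C: 0.178×2090×16.5 = 6138.3
  melt ice: 0.178×334000 = 59452
  warm the meltwater: 744.04 T
  water cools: 0.843×4180×(T − 66.1) = 3523.7(T − 66.1)
4267.8 T = 232919 − 65590 = 167329
T ≈ 39.21 °C — above 0 °C, consistent with complete melting.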